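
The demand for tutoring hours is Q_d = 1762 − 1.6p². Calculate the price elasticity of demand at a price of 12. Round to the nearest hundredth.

-0.30

At p = 12, Q_d = 1531.6.
dQ_d/dp = −2·1.6·p = −38.4.
Point elasticity E = (dQ_d/dp)·(p/Q_d) = -38.4 × 12/1531.6 ≈ -0.30.
|E| < 1, so demand is inelastic at this price.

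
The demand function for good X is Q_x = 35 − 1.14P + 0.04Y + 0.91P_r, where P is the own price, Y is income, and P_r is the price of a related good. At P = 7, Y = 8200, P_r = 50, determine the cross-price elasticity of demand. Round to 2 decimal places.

At the given point, Q_x = 35 − 1.14(7) + 0.04(8200) + 0.91(50) = 35 − 7.98 + 328 + 45.5 = 400.52.
∂Q_x/∂P_r = +0.91, so E_xy = 0.91·(50/400.52) ≈ 0.11.
E_xy > 0: the goods are substitutes.

0.11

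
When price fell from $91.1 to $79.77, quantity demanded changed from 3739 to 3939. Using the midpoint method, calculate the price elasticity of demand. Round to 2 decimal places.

%ΔQ = (3939 − 3739)/[(3739 + 3939)/2] = 200/3839 ≈ 0.0521.
%Δp = (79.77 − 91.1)/[(91.1 + 79.77)/2] = -11.33/85.435 ≈ -0.1326.
Arc elasticity E = %ΔQ/%Δp ≈ 0.0521/-0.1326 ≈ -0.39.
|E| < 1: demand is inelastic over this range.

-0.39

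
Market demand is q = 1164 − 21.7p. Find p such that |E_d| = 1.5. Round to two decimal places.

32.18

Set −bp/(a − bp) = −1.5 ⇒ bp = 1.5(a − bp) ⇒ bp(1+1.5) = 1.5·a.
p = 1.5·1164/(21.7·2.5) ≈ 32.18.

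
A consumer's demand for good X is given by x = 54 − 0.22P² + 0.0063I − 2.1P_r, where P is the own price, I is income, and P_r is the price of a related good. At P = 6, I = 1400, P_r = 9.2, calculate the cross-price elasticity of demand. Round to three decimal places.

-0.543

First evaluate x: 54 − 0.22(6)² + 0.0063(1400) − 2.1(9.2) = 54 − 7.92 + 8.82 − 19.32 = 35.58.
∂x/∂P_r = −2.1, so E_xy = -2.1·(9.2/35.58) ≈ -0.543.
E_xy < 0: the goods are complements.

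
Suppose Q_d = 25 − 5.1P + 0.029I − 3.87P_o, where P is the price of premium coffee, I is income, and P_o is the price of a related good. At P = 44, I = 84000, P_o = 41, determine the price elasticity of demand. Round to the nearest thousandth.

-0.108

At the given point, Q_d = 25 − 5.1(44) + 0.029(84000) − 3.87(41) = 25 − 224.4 + 2436 − 158.67 = 2077.93.
∂Q_d/∂P = −5.1, so E_p = (−5.1)·(44/2077.93) ≈ -0.108.
|E_p| < 1: demand is inelastic.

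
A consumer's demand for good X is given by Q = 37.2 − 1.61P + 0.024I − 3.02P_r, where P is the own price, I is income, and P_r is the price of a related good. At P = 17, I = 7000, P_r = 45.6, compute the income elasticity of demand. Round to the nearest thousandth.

4.188

Q = 37.2 − 1.61(17) + 0.024(7000) − 3.02(45.6) = 37.2 − 27.37 + 168 − 137.712 = 40.118.
∂Q/∂I = +0.024, so E_I = 0.024·(7000/40.118) ≈ 4.188.
E_I > 1: normal good (luxury).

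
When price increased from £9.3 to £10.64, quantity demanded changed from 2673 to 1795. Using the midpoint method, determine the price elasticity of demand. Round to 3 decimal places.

%ΔQ = (1795 − 2673)/[(2673 + 1795)/2] = -878/2234 ≈ -0.3930.
%ΔP = (10.64 − 9.3)/[(9.3 + 10.64)/2] = 1.34/9.97 ≈ 0.1344.
Arc elasticity E = %ΔQ/%ΔP ≈ -0.3930/0.1344 ≈ -2.924.
|E| > 1: demand is elastic over this range.

-2.924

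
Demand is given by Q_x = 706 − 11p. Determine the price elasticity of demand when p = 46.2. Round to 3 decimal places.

-2.569

At p = 46.2, Q_x = 197.8.
dQ_x/dp = −11.
Point elasticity E = (dQ_x/dp)·(p/Q_x) = -11 × 46.2/197.8 ≈ -2.569.
|E| > 1, so demand is elastic at this price.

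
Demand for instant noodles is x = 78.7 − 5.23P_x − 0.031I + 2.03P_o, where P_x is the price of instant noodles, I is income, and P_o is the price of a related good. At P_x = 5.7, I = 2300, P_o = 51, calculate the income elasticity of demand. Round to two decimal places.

-0.88

Substituting, x = 78.7 − 5.23(5.7) − 0.031(2300) + 2.03(51) = 78.7 − 29.811 − 71.3 + 103.53 = 81.119.
∂x/∂I = −0.031, so E_I = -0.031·(2300/81.119) ≈ -0.88.
E_I < 0: inferior good.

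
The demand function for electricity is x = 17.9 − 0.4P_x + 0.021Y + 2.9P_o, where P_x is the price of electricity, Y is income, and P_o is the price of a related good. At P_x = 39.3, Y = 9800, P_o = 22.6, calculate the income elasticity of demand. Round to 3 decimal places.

0.752

First evaluate x: 17.9 − 0.4(39.3) + 0.021(9800) + 2.9(22.6) = 17.9 − 15.72 + 205.8 + 65.54 = 273.52.
∂x/∂Y = +0.021, so E_I = 0.021·(9800/273.52) ≈ 0.752.
E_I ∈ (0,1): normal good (necessity).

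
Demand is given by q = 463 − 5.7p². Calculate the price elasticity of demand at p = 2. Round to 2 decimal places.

-0.10

At p = 2, q = 440.2.
dq/dp = −2·5.7·p = −22.8.
Point elasticity E = (dq/dp)·(p/q) = -22.8 × 2/440.2 ≈ -0.10.
|E| < 1, so demand is inelastic at this price.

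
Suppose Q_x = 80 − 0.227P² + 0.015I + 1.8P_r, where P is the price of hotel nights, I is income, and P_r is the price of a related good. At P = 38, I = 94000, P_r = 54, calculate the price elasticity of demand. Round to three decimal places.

Substituting, Q_x = 80 − 0.227(38)² + 0.015(94000) + 1.8(54) = 80 − 327.788 + 1410 + 97.2 = 1259.412.
∂Q_x/∂P = −2·0.227·P = -17.252, so E_p = -17.252·(38/1259.412) ≈ -0.521.
|E_p| < 1: demand is inelastic.

-0.521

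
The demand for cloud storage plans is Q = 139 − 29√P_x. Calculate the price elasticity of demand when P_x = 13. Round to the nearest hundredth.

-1.52

At P_x = 13, Q = 34.439.
dQ/dP_x = −29/(2√P_x) = −29/(2·3.6056).
Point elasticity E = (dQ/dP_x)·(P_x/Q) = -4.0216 × 13/34.439 ≈ -1.52.
|E| > 1, so demand is elastic at this price.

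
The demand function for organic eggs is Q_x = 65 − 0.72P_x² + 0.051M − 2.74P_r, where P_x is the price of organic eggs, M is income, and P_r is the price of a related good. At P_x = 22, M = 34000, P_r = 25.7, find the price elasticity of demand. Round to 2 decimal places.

-0.51

Q_x = 65 − 0.72(22)² + 0.051(34000) − 2.74(25.7) = 65 − 348.48 + 1734 − 70.418 = 1380.102.
∂Q_x/∂P_x = −2·0.72·P_x = -31.68, so E_p = -31.68·(22/1380.102) ≈ -0.51.
|E_p| < 1: demand is inelastic.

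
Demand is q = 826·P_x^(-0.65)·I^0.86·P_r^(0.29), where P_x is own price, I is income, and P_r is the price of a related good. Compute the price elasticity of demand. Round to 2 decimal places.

-0.65

For a Cobb–Douglas (constant-elasticity) form q = A·P_x^α·…, the elasticity with respect to P_x equals the exponent α at every point.
Here the exponent on P_x is -0.65, so the price elasticity of demand is -0.65.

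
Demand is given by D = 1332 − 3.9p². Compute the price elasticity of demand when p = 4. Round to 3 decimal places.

-0.098

At p = 4, D = 1269.6.
dD/dp = −2·3.9·p = −31.2.
Point elasticity E = (dD/dp)·(p/D) = -31.2 × 4/1269.6 ≈ -0.098.
|E| < 1, so demand is inelastic at this price.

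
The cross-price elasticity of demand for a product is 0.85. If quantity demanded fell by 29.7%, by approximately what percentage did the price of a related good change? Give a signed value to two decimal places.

-34.94

%ΔQ ≈ E × %ΔP_y ⇒ %ΔP_y = %ΔQ / E = (-29.7%)/(0.85) ≈ -34.94%.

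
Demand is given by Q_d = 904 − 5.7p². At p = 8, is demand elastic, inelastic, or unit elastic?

At p = 8, Q_d = 539.2.
dQ_d/dp = −2·5.7·p = −91.2.
Point elasticity E = (dQ_d/dp)·(p/Q_d) = -91.2 × 8/539.2 ≈ -1.353.
|E| ≈ 1.353 > 1, so demand is elastic.

elastic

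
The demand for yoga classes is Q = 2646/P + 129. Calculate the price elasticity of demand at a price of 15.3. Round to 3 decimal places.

At P = 15.3, Q = 301.9412.
dQ/dP = −2646/P² = −11.3033.
Point elasticity E = (dQ/dP)·(P/Q) = -11.3033 × 15.3/301.9412 ≈ -0.573.
|E| < 1, so demand is inelastic at this price.

-0.573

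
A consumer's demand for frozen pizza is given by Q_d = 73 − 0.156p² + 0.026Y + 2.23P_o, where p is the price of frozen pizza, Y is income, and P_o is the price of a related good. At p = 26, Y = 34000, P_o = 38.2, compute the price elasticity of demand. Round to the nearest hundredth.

Q_d = 73 − 0.156(26)² + 0.026(34000) + 2.23(38.2) = 73 − 105.456 + 884 + 85.186 = 936.73.
∂Q_d/∂p = −2·0.156·p = -8.112, so E_p = -8.112·(26/936.73) ≈ -0.23.
|E_p| < 1: demand is inelastic.

-0.23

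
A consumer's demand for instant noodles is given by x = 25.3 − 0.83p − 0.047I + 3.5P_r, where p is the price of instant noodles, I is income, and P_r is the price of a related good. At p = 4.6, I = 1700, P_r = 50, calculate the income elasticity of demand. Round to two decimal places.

-0.69

At the given point, x = 25.3 − 0.83(4.6) − 0.047(1700) + 3.5(50) = 25.3 − 3.818 − 79.9 + 175 = 116.582.
∂x/∂I = −0.047, so E_I = -0.047·(1700/116.582) ≈ -0.69.
E_I < 0: inferior good.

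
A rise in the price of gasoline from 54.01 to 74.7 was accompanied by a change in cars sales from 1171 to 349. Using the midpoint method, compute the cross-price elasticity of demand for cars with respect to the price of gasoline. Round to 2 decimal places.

-3.36

%ΔQ_x = (349 − 1171)/[(1171+349)/2] = -822/760 ≈ -1.0816.
%ΔP_y = (74.7 − 54.01)/[(54.01+74.7)/2] ≈ 0.3215.
E_xy = -1.0816/0.3215 ≈ -3.36.
E_xy < 0, so cars and gasoline are complements.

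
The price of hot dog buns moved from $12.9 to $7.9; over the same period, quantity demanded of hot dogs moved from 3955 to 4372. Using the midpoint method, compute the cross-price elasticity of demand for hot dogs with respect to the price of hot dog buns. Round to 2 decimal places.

%ΔQ_x = (4372 − 3955)/[(3955+4372)/2] = 417/4163.5 ≈ 0.1002.
%ΔP_y = (7.9 − 12.9)/[(12.9+7.9)/2] ≈ -0.4808.
E_xy = 0.1002/-0.4808 ≈ -0.21.
E_xy < 0, so hot dogs and hot dog buns are complements.

-0.21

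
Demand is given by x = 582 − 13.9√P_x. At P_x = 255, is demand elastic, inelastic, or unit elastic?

inelastic

At P_x = 255, x = 360.0348.
dx/dP_x = −13.9/(2√P_x) = −13.9/(2·15.9687).
Point elasticity E = (dx/dP_x)·(P_x/x) = -0.4352 × 255/360.0348 ≈ -0.308.
|E| ≈ 0.308 < 1, so demand is inelastic.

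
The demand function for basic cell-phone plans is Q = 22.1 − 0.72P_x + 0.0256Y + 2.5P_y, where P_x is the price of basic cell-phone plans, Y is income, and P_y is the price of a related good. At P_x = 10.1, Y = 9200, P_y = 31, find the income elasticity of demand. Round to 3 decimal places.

0.718

Substituting, Q = 22.1 − 0.72(10.1) + 0.0256(9200) + 2.5(31) = 22.1 − 7.272 + 235.52 + 77.5 = 327.848.
∂Q/∂Y = +0.0256, so E_I = 0.0256·(9200/327.848) ≈ 0.718.
E_I ∈ (0,1): normal good (necessity).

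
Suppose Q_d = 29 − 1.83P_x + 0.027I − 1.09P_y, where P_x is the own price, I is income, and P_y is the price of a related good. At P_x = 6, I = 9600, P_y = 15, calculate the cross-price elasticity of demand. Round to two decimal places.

At the given point, Q_d = 29 − 1.83(6) + 0.027(9600) − 1.09(15) = 29 − 10.98 + 259.2 − 16.35 = 260.87.
∂Q_d/∂P_y = −1.09, so E_xy = -1.09·(15/260.87) ≈ -0.06.
E_xy < 0: the goods are complements.

-0.06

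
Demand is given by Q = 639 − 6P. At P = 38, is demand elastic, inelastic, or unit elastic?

At P = 38, Q = 411.
dQ/dP = −6.
Point elasticity E = (dQ/dP)·(P/Q) = -6 × 38/411 ≈ -0.555.
|E| ≈ 0.555 < 1, so demand is inelastic.

inelastic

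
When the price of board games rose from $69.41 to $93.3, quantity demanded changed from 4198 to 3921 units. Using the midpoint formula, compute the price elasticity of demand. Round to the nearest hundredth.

-0.23

%Δq = (3921 − 4198)/[(4198 + 3921)/2] = -277/4059.5 ≈ -0.0682.
%Δp = (93.3 − 69.41)/[(69.41 + 93.3)/2] = 23.89/81.355 ≈ 0.2937.
Arc elasticity E = %Δq/%Δp ≈ -0.0682/0.2937 ≈ -0.23.
|E| < 1: demand is inelastic over this range.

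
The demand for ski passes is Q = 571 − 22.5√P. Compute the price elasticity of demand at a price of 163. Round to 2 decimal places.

At P = 163, Q = 283.7392.
dQ/dP = −22.5/(2√P) = −22.5/(2·12.7671).
Point elasticity E = (dQ/dP)·(P/Q) = -0.8812 × 163/283.7392 ≈ -0.51.
|E| < 1, so demand is inelastic at this price.

-0.51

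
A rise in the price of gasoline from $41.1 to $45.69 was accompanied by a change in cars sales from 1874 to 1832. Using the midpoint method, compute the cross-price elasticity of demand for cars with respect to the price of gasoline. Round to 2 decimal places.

-0.21

%ΔQ_x = (1832 − 1874)/[(1874+1832)/2] = -42/1853 ≈ -0.0227.
%ΔP_y = (45.69 − 41.1)/[(41.1+45.69)/2] ≈ 0.1058.
E_xy = -0.0227/0.1058 ≈ -0.21.
E_xy < 0, so cars and gasoline are complements.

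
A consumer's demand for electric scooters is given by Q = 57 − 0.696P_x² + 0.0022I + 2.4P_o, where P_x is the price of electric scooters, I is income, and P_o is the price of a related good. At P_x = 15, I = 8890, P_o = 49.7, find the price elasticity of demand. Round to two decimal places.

First evaluate Q: 57 − 0.696(15)² + 0.0022(8890) + 2.4(49.7) = 57 − 156.6 + 19.558 + 119.28 = 39.238.
∂Q/∂P_x = −2·0.696·P_x = -20.88, so E_p = -20.88·(15/39.238) ≈ -7.98.
|E_p| > 1: demand is elastic.

-7.98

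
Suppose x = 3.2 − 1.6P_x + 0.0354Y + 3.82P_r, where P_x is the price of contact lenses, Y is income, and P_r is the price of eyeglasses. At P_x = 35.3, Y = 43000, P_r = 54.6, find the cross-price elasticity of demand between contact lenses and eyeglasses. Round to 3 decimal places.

0.124

Evaluating quantity at (P_x, Y, P_r) gives x = 3.2 − 1.6(35.3) + 0.0354(43000) + 3.82(54.6) = 3.2 − 56.48 + 1522.2 + 208.572 = 1677.492.
∂x/∂P_r = +3.82, so E_xy = 3.82·(54.6/1677.492) ≈ 0.124.
E_xy > 0: the goods are substitutes.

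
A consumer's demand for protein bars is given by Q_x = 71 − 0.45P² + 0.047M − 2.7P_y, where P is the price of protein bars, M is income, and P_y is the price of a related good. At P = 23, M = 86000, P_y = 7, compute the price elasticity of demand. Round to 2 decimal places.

At the given point, Q_x = 71 − 0.45(23)² + 0.047(86000) − 2.7(7) = 71 − 238.05 + 4042 − 18.9 = 3856.05.
∂Q_x/∂P = −2·0.45·P = -20.7, so E_p = -20.7·(23/3856.05) ≈ -0.12.
|E_p| < 1: demand is inelastic.

-0.12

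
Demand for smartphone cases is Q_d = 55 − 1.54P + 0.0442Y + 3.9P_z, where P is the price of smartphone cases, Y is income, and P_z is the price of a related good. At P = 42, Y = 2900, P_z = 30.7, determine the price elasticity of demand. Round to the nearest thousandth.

-0.272

At the given point, Q_d = 55 − 1.54(42) + 0.0442(2900) + 3.9(30.7) = 55 − 64.68 + 128.18 + 119.73 = 238.23.
∂Q_d/∂P = −1.54, so E_p = (−1.54)·(42/238.23) ≈ -0.272.
|E_p| < 1: demand is inelastic.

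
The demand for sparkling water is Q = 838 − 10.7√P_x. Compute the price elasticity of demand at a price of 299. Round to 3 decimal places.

-0.142

At P_x = 299, Q = 652.9797.
dQ/dP_x = −10.7/(2√P_x) = −10.7/(2·17.2916).
Point elasticity E = (dQ/dP_x)·(P_x/Q) = -0.3094 × 299/652.9797 ≈ -0.142.
|E| < 1, so demand is inelastic at this price.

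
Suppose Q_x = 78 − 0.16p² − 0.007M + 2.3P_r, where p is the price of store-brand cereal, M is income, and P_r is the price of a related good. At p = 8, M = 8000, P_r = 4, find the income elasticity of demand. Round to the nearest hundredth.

-2.67

At the given point, Q_x = 78 − 0.16(8)² − 0.007(8000) + 2.3(4) = 78 − 10.24 − 56 + 9.2 = 20.96.
∂Q_x/∂M = −0.007, so E_I = -0.007·(8000/20.96) ≈ -2.67.
E_I < 0: inferior good.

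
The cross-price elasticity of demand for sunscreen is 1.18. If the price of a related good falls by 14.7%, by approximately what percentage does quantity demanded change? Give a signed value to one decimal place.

%ΔQ ≈ E × %ΔP_y = (1.18) × (-14.7%) ≈ -17.3%.

-17.3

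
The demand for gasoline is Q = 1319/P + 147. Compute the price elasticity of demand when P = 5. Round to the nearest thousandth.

At P = 5, Q = 410.8.
dQ/dP = −1319/P² = −52.76.
Point elasticity E = (dQ/dP)·(P/Q) = -52.76 × 5/410.8 ≈ -0.642.
|E| < 1, so demand is inelastic at this price.

-0.642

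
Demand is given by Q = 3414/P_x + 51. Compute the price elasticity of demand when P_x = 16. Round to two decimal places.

At P_x = 16, Q = 264.375.
dQ/dP_x = −3414/P_x² = −13.3359.
Point elasticity E = (dQ/dP_x)·(P_x/Q) = -13.3359 × 16/264.375 ≈ -0.81.
|E| < 1, so demand is inelastic at this price.

-0.81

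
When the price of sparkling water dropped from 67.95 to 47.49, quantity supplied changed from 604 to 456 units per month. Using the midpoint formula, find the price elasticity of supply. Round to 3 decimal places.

%Δq = (456 − 604)/[(604 + 456)/2] = -148/530 ≈ -0.2792.
%ΔP = (47.49 − 67.95)/[(67.95 + 47.49)/2] = -20.46/57.72 ≈ -0.3545.
Arc elasticity E = %Δq/%ΔP ≈ -0.2792/-0.3545 ≈ 0.788.
|E| < 1: supply is inelastic over this range.

0.788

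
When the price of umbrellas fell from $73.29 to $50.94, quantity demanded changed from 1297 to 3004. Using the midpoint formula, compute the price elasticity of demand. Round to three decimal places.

-2.206

%Δq = (3004 − 1297)/[(1297 + 3004)/2] = 1707/2150.5 ≈ 0.7938.
%Δp = (50.94 − 73.29)/[(73.29 + 50.94)/2] = -22.35/62.115 ≈ -0.3598.
Arc elasticity E = %Δq/%Δp ≈ 0.7938/-0.3598 ≈ -2.206.
|E| > 1: demand is elastic over this range.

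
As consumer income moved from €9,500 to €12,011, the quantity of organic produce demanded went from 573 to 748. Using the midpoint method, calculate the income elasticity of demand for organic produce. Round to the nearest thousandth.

1.135

%ΔQ = (748 − 573)/[(573+748)/2] = 175/660.5 ≈ 0.2650.
%ΔI = (12,011 − 9,500)/[(9,500+12,011)/2] = 2511/10755.5 ≈ 0.2335.
E_I = %ΔQ/%ΔI ≈ 1.135.
E_I > 1: normal good (luxury).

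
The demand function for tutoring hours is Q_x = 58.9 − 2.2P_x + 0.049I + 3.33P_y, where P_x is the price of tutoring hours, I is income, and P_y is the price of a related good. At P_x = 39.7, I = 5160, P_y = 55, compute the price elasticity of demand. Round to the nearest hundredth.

-0.21

Q_x = 58.9 − 2.2(39.7) + 0.049(5160) + 3.33(55) = 58.9 − 87.34 + 252.84 + 183.15 = 407.55.
∂Q_x/∂P_x = −2.2, so E_p = (−2.2)·(39.7/407.55) ≈ -0.21.
|E_p| < 1: demand is inelastic.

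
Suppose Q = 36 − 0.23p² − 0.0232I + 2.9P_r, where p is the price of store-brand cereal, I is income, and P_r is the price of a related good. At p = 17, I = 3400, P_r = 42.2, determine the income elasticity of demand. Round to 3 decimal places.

First evaluate Q: 36 − 0.23(17)² − 0.0232(3400) + 2.9(42.2) = 36 − 66.47 − 78.88 + 122.38 = 13.03.
∂Q/∂I = −0.0232, so E_I = -0.0232·(3400/13.03) ≈ -6.054.
E_I < 0: inferior good.

-6.054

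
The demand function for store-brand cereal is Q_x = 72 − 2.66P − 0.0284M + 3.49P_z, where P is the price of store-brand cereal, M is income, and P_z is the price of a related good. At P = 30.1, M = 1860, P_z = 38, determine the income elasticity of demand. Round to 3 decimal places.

At the given point, Q_x = 72 − 2.66(30.1) − 0.0284(1860) + 3.49(38) = 72 − 80.066 − 52.824 + 132.62 = 71.73.
∂Q_x/∂M = −0.0284, so E_I = -0.0284·(1860/71.73) ≈ -0.736.
E_I < 0: inferior good.

-0.736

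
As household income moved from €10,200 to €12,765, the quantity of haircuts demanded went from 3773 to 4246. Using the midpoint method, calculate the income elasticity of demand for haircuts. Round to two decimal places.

0.53

%ΔQ = (4246 − 3773)/[(3773+4246)/2] = 473/4009.5 ≈ 0.1180.
%ΔY = (12,765 − 10,200)/[(10,200+12,765)/2] = 2565/11482.5 ≈ 0.2234.
E_I = %ΔQ/%ΔY ≈ 0.53.
E_I ∈ (0,1): normal good (necessity).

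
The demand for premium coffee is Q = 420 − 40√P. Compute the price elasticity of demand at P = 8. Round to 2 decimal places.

At P = 8, Q = 306.8629.
dQ/dP = −40/(2√P) = −40/(2·2.8284).
Point elasticity E = (dQ/dP)·(P/Q) = -7.0711 × 8/306.8629 ≈ -0.18.
|E| < 1, so demand is inelastic at this price.

-0.18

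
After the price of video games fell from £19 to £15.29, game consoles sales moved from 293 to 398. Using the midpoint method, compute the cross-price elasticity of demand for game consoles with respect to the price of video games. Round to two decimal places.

%ΔQ_x = (398 − 293)/[(293+398)/2] = 105/345.5 ≈ 0.3039.
%ΔP_y = (15.29 − 19)/[(19+15.29)/2] ≈ -0.2164.
E_xy = 0.3039/-0.2164 ≈ -1.40.
E_xy < 0, so game consoles and video games are complements.

-1.40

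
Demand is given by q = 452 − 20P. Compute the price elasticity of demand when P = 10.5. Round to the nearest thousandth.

-0.868

At P = 10.5, q = 242.
dq/dP = −20.
Point elasticity E = (dq/dP)·(P/q) = -20 × 10.5/242 ≈ -0.868.
|E| < 1, so demand is inelastic at this price.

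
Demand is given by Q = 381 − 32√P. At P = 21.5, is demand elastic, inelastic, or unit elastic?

At P = 21.5, Q = 232.6221.
dQ/dP = −32/(2√P) = −32/(2·4.6368).
Point elasticity E = (dQ/dP)·(P/Q) = -3.4506 × 21.5/232.6221 ≈ -0.319.
|E| ≈ 0.319 < 1, so demand is inelastic.

inelastic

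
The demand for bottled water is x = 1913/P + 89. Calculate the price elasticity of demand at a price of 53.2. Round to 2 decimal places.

-0.29

At P = 53.2, x = 124.9586.
dx/dP = −1913/P² = −0.6759.
Point elasticity E = (dx/dP)·(P/x) = -0.6759 × 53.2/124.9586 ≈ -0.29.
|E| < 1, so demand is inelastic at this price.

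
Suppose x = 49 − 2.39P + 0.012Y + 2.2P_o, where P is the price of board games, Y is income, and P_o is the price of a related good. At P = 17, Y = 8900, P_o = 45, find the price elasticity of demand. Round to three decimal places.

-0.190

At the given point, x = 49 − 2.39(17) + 0.012(8900) + 2.2(45) = 49 − 40.63 + 106.8 + 99 = 214.17.
∂x/∂P = −2.39, so E_p = (−2.39)·(17/214.17) ≈ -0.190.
|E_p| < 1: demand is inelastic.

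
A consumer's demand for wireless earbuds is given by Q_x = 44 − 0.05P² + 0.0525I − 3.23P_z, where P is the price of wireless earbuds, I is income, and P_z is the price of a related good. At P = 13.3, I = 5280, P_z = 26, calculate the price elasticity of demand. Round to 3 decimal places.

At the given point, Q_x = 44 − 0.05(13.3)² + 0.0525(5280) − 3.23(26) = 44 − 8.8445 + 277.2 − 83.98 = 228.3755.
∂Q_x/∂P = −2·0.05·P = -1.33, so E_p = -1.33·(13.3/228.3755) ≈ -0.077.
|E_p| < 1: demand is inelastic.

-0.077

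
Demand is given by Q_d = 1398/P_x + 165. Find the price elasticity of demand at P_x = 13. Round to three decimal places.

-0.395

At P_x = 13, Q_d = 272.5385.
dQ_d/dP_x = −1398/P_x² = −8.2722.
Point elasticity E = (dQ_d/dP_x)·(P_x/Q_d) = -8.2722 × 13/272.5385 ≈ -0.395.
|E| < 1, so demand is inelastic at this price.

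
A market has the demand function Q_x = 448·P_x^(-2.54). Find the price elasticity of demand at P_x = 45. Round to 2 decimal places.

-2.54

For a Cobb–Douglas (constant-elasticity) form Q_x = A·P_x^α·…, the elasticity with respect to P_x equals the exponent α at every point.
Here the exponent on P_x is -2.54, so the price elasticity of demand is -2.54.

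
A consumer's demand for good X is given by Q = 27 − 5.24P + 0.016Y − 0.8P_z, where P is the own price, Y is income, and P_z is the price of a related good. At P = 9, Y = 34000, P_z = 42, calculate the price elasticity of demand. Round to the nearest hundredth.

-0.10

Q = 27 − 5.24(9) + 0.016(34000) − 0.8(42) = 27 − 47.16 + 544 − 33.6 = 490.24.
∂Q/∂P = −5.24, so E_p = (−5.24)·(9/490.24) ≈ -0.10.
|E_p| < 1: demand is inelastic.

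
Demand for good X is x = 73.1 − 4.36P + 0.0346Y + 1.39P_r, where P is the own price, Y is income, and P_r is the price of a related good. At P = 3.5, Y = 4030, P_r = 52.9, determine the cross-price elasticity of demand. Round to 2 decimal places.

0.27

Evaluating quantity at (P, Y, P_r) gives x = 73.1 − 4.36(3.5) + 0.0346(4030) + 1.39(52.9) = 73.1 − 15.26 + 139.438 + 73.531 = 270.809.
∂x/∂P_r = +1.39, so E_xy = 1.39·(52.9/270.809) ≈ 0.27.
E_xy > 0: the goods are substitutes.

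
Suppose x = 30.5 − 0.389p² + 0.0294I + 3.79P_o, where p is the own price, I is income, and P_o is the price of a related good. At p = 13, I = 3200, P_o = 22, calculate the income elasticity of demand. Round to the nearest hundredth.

First evaluate x: 30.5 − 0.389(13)² + 0.0294(3200) + 3.79(22) = 30.5 − 65.741 + 94.08 + 83.38 = 142.219.
∂x/∂I = +0.0294, so E_I = 0.0294·(3200/142.219) ≈ 0.66.
E_I ∈ (0,1): normal good (necessity).

0.66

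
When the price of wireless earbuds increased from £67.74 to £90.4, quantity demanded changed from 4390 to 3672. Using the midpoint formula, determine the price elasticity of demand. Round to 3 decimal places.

%Δq = (3672 − 4390)/[(4390 + 3672)/2] = -718/4031 ≈ -0.1781.
%ΔP = (90.4 − 67.74)/[(67.74 + 90.4)/2] = 22.66/79.07 ≈ 0.2866.
Arc elasticity E = %Δq/%ΔP ≈ -0.1781/0.2866 ≈ -0.622.
|E| < 1: demand is inelastic over this range.

-0.622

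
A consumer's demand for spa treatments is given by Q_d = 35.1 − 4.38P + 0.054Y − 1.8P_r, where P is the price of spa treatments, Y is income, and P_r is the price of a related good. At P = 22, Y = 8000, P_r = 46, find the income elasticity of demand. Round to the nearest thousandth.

First evaluate Q_d: 35.1 − 4.38(22) + 0.054(8000) − 1.8(46) = 35.1 − 96.36 + 432 − 82.8 = 287.94.
∂Q_d/∂Y = +0.054, so E_I = 0.054·(8000/287.94) ≈ 1.500.
E_I > 1: normal good (luxury).

1.500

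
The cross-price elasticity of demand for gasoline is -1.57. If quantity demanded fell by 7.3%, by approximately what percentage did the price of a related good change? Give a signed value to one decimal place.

4.6

%ΔQ ≈ E × %ΔP_y ⇒ %ΔP_y = %ΔQ / E = (-7.3%)/(-1.57) ≈ 4.6%.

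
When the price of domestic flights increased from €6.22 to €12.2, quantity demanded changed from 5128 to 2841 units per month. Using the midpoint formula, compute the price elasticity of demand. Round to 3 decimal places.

%ΔQ = (2841 − 5128)/[(5128 + 2841)/2] = -2287/3984.5 ≈ -0.5740.
%Δp = (12.2 − 6.22)/[(6.22 + 12.2)/2] = 5.98/9.21 ≈ 0.6493.
Arc elasticity E = %ΔQ/%Δp ≈ -0.5740/0.6493 ≈ -0.884.
|E| < 1: demand is inelastic over this range.

-0.884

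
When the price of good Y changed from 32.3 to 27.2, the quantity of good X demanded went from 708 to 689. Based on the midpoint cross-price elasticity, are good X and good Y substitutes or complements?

substitutes

%ΔQ_x = (689 − 708)/[(708+689)/2] = -19/698.5 ≈ -0.0272.
%ΔP_y = (27.2 − 32.3)/[(32.3+27.2)/2] ≈ -0.1714.
E_xy = -0.0272/-0.1714 ≈ 0.159.
E_xy > 0, so the goods are substitutes.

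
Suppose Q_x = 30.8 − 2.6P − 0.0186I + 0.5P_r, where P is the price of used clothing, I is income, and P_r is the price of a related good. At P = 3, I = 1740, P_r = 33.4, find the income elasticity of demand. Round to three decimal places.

-4.412

At the given point, Q_x = 30.8 − 2.6(3) − 0.0186(1740) + 0.5(33.4) = 30.8 − 7.8 − 32.364 + 16.7 = 7.336.
∂Q_x/∂I = −0.0186, so E_I = -0.0186·(1740/7.336) ≈ -4.412.
E_I < 0: inferior good.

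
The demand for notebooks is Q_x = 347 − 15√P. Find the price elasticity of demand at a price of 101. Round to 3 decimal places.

At P = 101, Q_x = 196.2519.
dQ_x/dP = −15/(2√P) = −15/(2·10.0499).
Point elasticity E = (dQ_x/dP)·(P/Q_x) = -0.7463 × 101/196.2519 ≈ -0.384.
|E| < 1, so demand is inelastic at this price.

-0.384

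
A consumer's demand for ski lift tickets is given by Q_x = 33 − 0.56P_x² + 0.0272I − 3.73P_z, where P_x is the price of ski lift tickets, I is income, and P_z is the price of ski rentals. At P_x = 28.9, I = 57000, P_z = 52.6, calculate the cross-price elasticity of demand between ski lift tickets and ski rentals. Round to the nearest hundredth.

First evaluate Q_x: 33 − 0.56(28.9)² + 0.0272(57000) − 3.73(52.6) = 33 − 467.7176 + 1550.4 − 196.198 = 919.4844.
∂Q_x/∂P_z = −3.73, so E_xy = -3.73·(52.6/919.4844) ≈ -0.21.
E_xy < 0: the goods are complements.

-0.21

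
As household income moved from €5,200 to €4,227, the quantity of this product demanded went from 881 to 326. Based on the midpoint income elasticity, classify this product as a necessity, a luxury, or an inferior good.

%ΔQ = (326 − 881)/[(881+326)/2] = -555/603.5 ≈ -0.9196.
%ΔI = (4,227 − 5,200)/[(5,200+4,227)/2] = -973/4713.5 ≈ -0.2064.
E_I = %ΔQ/%ΔI ≈ 4.455.
E_I > 1: normal good (luxury).

luxury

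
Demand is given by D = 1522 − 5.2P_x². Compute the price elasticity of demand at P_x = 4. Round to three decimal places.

-0.116

At P_x = 4, D = 1438.8.
dD/dP_x = −2·5.2·P_x = −41.6.
Point elasticity E = (dD/dP_x)·(P_x/D) = -41.6 × 4/1438.8 ≈ -0.116.
|E| < 1, so demand is inelastic at this price.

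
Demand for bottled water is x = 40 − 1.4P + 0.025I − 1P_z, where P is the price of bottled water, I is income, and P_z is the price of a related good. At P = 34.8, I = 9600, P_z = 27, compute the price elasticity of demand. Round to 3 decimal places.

-0.238

x = 40 − 1.4(34.8) + 0.025(9600) − 1(27) = 40 − 48.72 + 240 − 27 = 204.28.
∂x/∂P = −1.4, so E_p = (−1.4)·(34.8/204.28) ≈ -0.238.
|E_p| < 1: demand is inelastic.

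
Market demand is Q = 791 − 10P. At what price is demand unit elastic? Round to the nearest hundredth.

39.55

For linear demand Q = a − bP, E = −bP/(a − bP). |E| = 1 ⇒ bP = a − bP ⇒ P = a/(2b).
P = 791/(2·10) = 39.55.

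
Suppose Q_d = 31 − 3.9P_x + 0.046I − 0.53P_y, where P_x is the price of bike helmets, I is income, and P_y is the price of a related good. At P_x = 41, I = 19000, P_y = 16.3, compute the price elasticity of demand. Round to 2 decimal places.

-0.22

Evaluating quantity at (P_x, I, P_y) gives Q_d = 31 − 3.9(41) + 0.046(19000) − 0.53(16.3) = 31 − 159.9 + 874 − 8.639 = 736.461.
∂Q_d/∂P_x = −3.9, so E_p = (−3.9)·(41/736.461) ≈ -0.22.
|E_p| < 1: demand is inelastic.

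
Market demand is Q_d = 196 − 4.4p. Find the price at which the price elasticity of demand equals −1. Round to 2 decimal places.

22.27

For linear demand Q_d = a − bp, E = −bp/(a − bp). |E| = 1 ⇒ bp = a − bp ⇒ p = a/(2b).
p = 196/(2·4.4) ≈ 22.27.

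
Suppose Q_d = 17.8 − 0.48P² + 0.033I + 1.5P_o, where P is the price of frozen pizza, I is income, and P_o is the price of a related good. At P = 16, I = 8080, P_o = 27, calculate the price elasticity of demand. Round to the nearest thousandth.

-1.216

Q_d = 17.8 − 0.48(16)² + 0.033(8080) + 1.5(27) = 17.8 − 122.88 + 266.64 + 40.5 = 202.06.
∂Q_d/∂P = −2·0.48·P = -15.36, so E_p = -15.36·(16/202.06) ≈ -1.216.
|E_p| > 1: demand is elastic.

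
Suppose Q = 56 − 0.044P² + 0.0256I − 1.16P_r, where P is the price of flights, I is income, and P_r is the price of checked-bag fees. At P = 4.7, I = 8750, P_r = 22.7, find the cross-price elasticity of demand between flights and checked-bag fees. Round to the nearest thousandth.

Substituting, Q = 56 − 0.044(4.7)² + 0.0256(8750) − 1.16(22.7) = 56 − 0.972 + 224 − 26.332 = 252.696.
∂Q/∂P_r = −1.16, so E_xy = -1.16·(22.7/252.696) ≈ -0.104.
E_xy < 0: the goods are complements.

-0.104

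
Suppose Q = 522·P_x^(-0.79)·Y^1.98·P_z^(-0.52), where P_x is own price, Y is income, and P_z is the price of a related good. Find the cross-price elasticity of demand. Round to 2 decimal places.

-0.52

For a Cobb–Douglas (constant-elasticity) form Q = A·P_z^α·…, the elasticity with respect to P_z equals the exponent α at every point.
Here the exponent on P_z is -0.52, so the cross-price elasticity of demand is -0.52.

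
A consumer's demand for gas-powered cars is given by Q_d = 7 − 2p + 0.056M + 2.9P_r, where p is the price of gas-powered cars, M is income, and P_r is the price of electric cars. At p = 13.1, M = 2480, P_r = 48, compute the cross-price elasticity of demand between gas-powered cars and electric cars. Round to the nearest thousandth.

Substituting, Q_d = 7 − 2(13.1) + 0.056(2480) + 2.9(48) = 7 − 26.2 + 138.88 + 139.2 = 258.88.
∂Q_d/∂P_r = +2.9, so E_xy = 2.9·(48/258.88) ≈ 0.538.
E_xy > 0: the goods are substitutes.

0.538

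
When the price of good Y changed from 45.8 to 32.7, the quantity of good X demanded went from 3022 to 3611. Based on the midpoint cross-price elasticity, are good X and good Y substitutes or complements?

complements

%ΔQ_x = (3611 − 3022)/[(3022+3611)/2] = 589/3316.5 ≈ 0.1776.
%ΔP_y = (32.7 − 45.8)/[(45.8+32.7)/2] ≈ -0.3338.
E_xy = 0.1776/-0.3338 ≈ -0.532.
E_xy < 0, so the goods are complements.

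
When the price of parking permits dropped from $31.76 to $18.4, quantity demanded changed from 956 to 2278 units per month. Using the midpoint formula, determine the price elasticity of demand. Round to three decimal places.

-1.535

%ΔQ = (2278 − 956)/[(956 + 2278)/2] = 1322/1617 ≈ 0.8176.
%Δp = (18.4 − 31.76)/[(31.76 + 18.4)/2] = -13.36/25.08 ≈ -0.5327.
Arc elasticity E = %ΔQ/%Δp ≈ 0.8176/-0.5327 ≈ -1.535.
|E| > 1: demand is elastic over this range.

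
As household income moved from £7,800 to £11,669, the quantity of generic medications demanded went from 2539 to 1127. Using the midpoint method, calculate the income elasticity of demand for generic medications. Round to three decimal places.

-1.938

%ΔQ = (1127 − 2539)/[(2539+1127)/2] = -1412/1833 ≈ -0.7703.
%ΔM = (11,669 − 7,800)/[(7,800+11,669)/2] = 3869/9734.5 ≈ 0.3975.
E_I = %ΔQ/%ΔM ≈ -1.938.
E_I < 0: inferior good.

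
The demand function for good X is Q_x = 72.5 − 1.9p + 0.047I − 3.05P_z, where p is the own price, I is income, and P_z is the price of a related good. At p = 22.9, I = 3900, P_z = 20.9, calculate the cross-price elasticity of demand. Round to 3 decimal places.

-0.429

First evaluate Q_x: 72.5 − 1.9(22.9) + 0.047(3900) − 3.05(20.9) = 72.5 − 43.51 + 183.3 − 63.745 = 148.545.
∂Q_x/∂P_z = −3.05, so E_xy = -3.05·(20.9/148.545) ≈ -0.429.
E_xy < 0: the goods are complements.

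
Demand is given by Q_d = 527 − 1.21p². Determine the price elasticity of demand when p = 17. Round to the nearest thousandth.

At p = 17, Q_d = 177.31.
dQ_d/dp = −2·1.21·p = −41.14.
Point elasticity E = (dQ_d/dp)·(p/Q_d) = -41.14 × 17/177.31 ≈ -3.944.
|E| > 1, so demand is elastic at this price.

-3.944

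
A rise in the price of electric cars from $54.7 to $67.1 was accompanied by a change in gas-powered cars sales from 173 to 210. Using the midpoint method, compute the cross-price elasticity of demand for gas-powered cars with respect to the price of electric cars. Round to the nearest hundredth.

%ΔQ_x = (210 − 173)/[(173+210)/2] = 37/191.5 ≈ 0.1932.
%ΔP_y = (67.1 − 54.7)/[(54.7+67.1)/2] ≈ 0.2036.
E_xy = 0.1932/0.2036 ≈ 0.95.
E_xy > 0, so gas-powered cars and electric cars are substitutes.

0.95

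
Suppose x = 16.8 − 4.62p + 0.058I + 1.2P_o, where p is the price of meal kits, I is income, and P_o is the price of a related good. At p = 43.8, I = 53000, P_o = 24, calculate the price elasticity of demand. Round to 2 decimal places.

Evaluating quantity at (p, I, P_o) gives x = 16.8 − 4.62(43.8) + 0.058(53000) + 1.2(24) = 16.8 − 202.356 + 3074 + 28.8 = 2917.244.
∂x/∂p = −4.62, so E_p = (−4.62)·(43.8/2917.244) ≈ -0.07.
|E_p| < 1: demand is inelastic.

-0.07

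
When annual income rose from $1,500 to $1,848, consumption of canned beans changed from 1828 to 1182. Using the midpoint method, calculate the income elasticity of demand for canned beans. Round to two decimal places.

%ΔQ = (1182 − 1828)/[(1828+1182)/2] = -646/1505 ≈ -0.4292.
%ΔM = (1,848 − 1,500)/[(1,500+1,848)/2] = 348/1674 ≈ 0.2079.
E_I = %ΔQ/%ΔM ≈ -2.06.
E_I < 0: inferior good.

-2.06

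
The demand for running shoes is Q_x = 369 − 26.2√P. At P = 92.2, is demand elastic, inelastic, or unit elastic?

elastic

At P = 92.2, Q_x = 117.4254.
dQ_x/dP = −26.2/(2√P) = −26.2/(2·9.6021).
Point elasticity E = (dQ_x/dP)·(P/Q_x) = -1.3643 × 92.2/117.4254 ≈ -1.071.
|E| ≈ 1.071 > 1, so demand is elastic.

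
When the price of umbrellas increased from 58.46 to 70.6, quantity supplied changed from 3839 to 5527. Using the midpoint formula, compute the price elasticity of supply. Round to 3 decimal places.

1.916

%ΔQ = (5527 − 3839)/[(3839 + 5527)/2] = 1688/4683 ≈ 0.3605.
%ΔP = (70.6 − 58.46)/[(58.46 + 70.6)/2] = 12.14/64.53 ≈ 0.1881.
Arc elasticity E = %ΔQ/%ΔP ≈ 0.3605/0.1881 ≈ 1.916.
|E| > 1: supply is elastic over this range.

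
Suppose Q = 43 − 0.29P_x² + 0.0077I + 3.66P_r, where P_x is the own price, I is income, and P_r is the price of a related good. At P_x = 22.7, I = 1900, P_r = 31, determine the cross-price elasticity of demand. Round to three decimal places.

Q = 43 − 0.29(22.7)² + 0.0077(1900) + 3.66(31) = 43 − 149.4341 + 14.63 + 113.46 = 21.6559.
∂Q/∂P_r = +3.66, so E_xy = 3.66·(31/21.6559) ≈ 5.239.
E_xy > 0: the goods are substitutes.

5.239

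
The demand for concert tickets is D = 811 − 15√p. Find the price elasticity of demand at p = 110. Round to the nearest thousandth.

-0.120

At p = 110, D = 653.6787.
dD/dp = −15/(2√p) = −15/(2·10.4881).
Point elasticity E = (dD/dp)·(p/D) = -0.7151 × 110/653.6787 ≈ -0.120.
|E| < 1, so demand is inelastic at this price.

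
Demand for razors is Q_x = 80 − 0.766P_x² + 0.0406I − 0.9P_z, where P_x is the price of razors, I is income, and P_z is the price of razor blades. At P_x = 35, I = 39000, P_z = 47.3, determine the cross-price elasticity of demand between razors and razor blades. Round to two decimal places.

At the given point, Q_x = 80 − 0.766(35)² + 0.0406(39000) − 0.9(47.3) = 80 − 938.35 + 1583.4 − 42.57 = 682.48.
∂Q_x/∂P_z = −0.9, so E_xy = -0.9·(47.3/682.48) ≈ -0.06.
E_xy < 0: the goods are complements.

-0.06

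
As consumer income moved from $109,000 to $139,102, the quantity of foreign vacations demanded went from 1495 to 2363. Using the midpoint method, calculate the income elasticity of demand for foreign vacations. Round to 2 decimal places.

1.85

%ΔQ = (2363 − 1495)/[(1495+2363)/2] = 868/1929 ≈ 0.4500.
%ΔI = (139,102 − 109,000)/[(109,000+139,102)/2] = 30102/124051 ≈ 0.2427.
E_I = %ΔQ/%ΔI ≈ 1.85.
E_I > 1: normal good (luxury).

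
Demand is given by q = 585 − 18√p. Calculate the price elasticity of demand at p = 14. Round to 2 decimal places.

At p = 14, q = 517.6502.
dq/dp = −18/(2√p) = −18/(2·3.7417).
Point elasticity E = (dq/dp)·(p/q) = -2.4054 × 14/517.6502 ≈ -0.07.
|E| < 1, so demand is inelastic at this price.

-0.07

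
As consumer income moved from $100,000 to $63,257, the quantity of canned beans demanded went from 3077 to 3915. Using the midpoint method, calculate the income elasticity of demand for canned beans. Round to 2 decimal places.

-0.53

%ΔQ = (3915 − 3077)/[(3077+3915)/2] = 838/3496 ≈ 0.2397.
%ΔM = (63,257 − 100,000)/[(100,000+63,257)/2] = -36743/81628.5 ≈ -0.4501.
E_I = %ΔQ/%ΔM ≈ -0.53.
E_I < 0: inferior good.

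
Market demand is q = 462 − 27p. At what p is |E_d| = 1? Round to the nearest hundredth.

8.56

For linear demand q = a − bp, E = −bp/(a − bp). |E| = 1 ⇒ bp = a − bp ⇒ p = a/(2b).
p = 462/(2·27) ≈ 8.56.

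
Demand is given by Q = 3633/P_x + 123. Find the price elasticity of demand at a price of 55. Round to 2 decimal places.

At P_x = 55, Q = 189.0545.
dQ/dP_x = −3633/P_x² = −1.201.
Point elasticity E = (dQ/dP_x)·(P_x/Q) = -1.201 × 55/189.0545 ≈ -0.35.
|E| < 1, so demand is inelastic at this price.

-0.35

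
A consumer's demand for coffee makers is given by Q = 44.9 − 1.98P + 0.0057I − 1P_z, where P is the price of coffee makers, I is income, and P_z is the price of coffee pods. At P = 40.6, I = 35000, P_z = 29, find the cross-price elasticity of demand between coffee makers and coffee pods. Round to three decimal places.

Evaluating quantity at (P, I, P_z) gives Q = 44.9 − 1.98(40.6) + 0.0057(35000) − 1(29) = 44.9 − 80.388 + 199.5 − 29 = 135.012.
∂Q/∂P_z = −1, so E_xy = -1·(29/135.012) ≈ -0.215.
E_xy < 0: the goods are complements.

-0.215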